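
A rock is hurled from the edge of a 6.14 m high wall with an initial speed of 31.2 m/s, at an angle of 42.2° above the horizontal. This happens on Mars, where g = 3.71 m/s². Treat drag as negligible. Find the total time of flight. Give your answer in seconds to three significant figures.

11.6 s

Horizontal component vₓ = 31.20 cos 42.2° = 23.11 m/s; vertical v_y0 = 31.20 sin 42.2° = 20.96 m/s.
Vertical motion (up positive, ground at y = 0): 1.855 t² − (20.96) t − 6.14 = 0, so t = (20.96 + √(20.96² + 2·3.71·6.14)) / 3.71 = (20.96 + 22.02) / 3.71 = 11.58 s.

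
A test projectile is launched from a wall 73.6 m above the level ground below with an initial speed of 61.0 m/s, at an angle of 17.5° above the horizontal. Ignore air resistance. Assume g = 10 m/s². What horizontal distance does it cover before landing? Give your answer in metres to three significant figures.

354 m

Components: vₓ = 61.00 cos 17.5° = 58.18 m/s, v_y0 = 61.00 sin 17.5° = 18.34 m/s.
Vertical motion (up positive, ground at y = 0): 5.000 t² − (18.34) t − 73.6 = 0, so t = (18.34 + √(18.34² + 2·10.0·73.6)) / 10.0 = (18.34 + 42.53) / 10.0 = 6.087 s.
Horizontal distance: R = vₓ t = 58.18 × 6.087 = 354.1 m.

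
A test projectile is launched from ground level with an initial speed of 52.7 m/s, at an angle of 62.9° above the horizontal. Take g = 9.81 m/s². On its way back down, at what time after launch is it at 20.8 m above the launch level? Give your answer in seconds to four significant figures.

vₓ = 52.70 cos 62.9° = 24.01 m/s; v_y0 = 52.70 sin 62.9° = 46.91 m/s.
Set y = v_y0 t − ½ g t² = 20.8: 4.905 t² − 46.91 t + 20.8 = 0.
t = [46.91 ± √(46.91² − 2·9.81·20.8)] / 9.81 = (46.91 ± 42.34) / 9.81, so t = 0.4661 s or t = 9.098 s.
The descending-branch root is 9.098 s.

9.098 s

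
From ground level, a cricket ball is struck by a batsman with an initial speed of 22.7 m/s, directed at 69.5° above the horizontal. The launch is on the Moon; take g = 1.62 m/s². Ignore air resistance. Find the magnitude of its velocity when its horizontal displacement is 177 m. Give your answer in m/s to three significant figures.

16.8 m/s

vₓ = 22.70 cos 69.5° = 7.950 m/s; v_y0 = 22.70 sin 69.5° = 21.26 m/s.
Time to reach x = 177 m: t = x/vₓ = 177/7.950 = 22.26 s.
Vertical velocity there: v_y = v_y0 − g t = 21.26 − 1.62 × 22.26 = −14.81 m/s.
Speed: √(vₓ² + v_y²) = √(7.950² + 14.81²) = 16.81 m/s.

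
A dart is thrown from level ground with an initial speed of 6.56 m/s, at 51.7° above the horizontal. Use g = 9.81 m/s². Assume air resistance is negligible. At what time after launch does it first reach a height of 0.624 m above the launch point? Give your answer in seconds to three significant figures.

0.140 s

Resolve: vₓ = 6.560 cos 51.7° = 4.066 m/s and v_y0 = 6.560 sin 51.7° = 5.148 m/s.
Height y(t) = 5.148 t − 4.905 t² = 0.624 gives 4.905 t² − 5.148 t + 0.624 = 0.
t = [5.148 ± √(5.148² − 2·9.81·0.624)] / 9.81 = (5.148 ± 3.776) / 9.81, so t = 0.1398 s or t = 0.9097 s.
The first (ascending) time is 0.1398 s.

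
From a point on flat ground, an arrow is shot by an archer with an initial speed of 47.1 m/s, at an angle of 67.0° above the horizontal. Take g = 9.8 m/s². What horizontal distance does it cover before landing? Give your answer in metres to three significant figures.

vₓ = 47.10 cos 67.0° = 18.40 m/s; v_y0 = 47.10 sin 67.0° = 43.36 m/s.
Flight time T = 2 v_y0 / g = 8.848 s.
Range: R = vₓ T = 18.40 × 8.848 = 162.8 m.

163 m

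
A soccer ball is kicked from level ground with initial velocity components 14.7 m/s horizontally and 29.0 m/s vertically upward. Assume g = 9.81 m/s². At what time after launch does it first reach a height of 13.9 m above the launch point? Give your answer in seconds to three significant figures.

Require v_y0 t − ½ g t² = 13.9, i.e. 4.905 t² − 29.00 t + 13.9 = 0.
Quadratic formula: t = (29.00 ± √568.28) / 9.81 = (29.00 ± 23.84) / 9.81 → t = 0.5261 s or 5.386 s.
The first (ascending) time is 0.5261 s.

0.526 s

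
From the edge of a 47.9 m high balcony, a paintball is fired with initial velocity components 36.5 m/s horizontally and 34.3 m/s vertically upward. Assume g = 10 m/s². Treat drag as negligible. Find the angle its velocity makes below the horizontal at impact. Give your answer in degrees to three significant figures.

Vertical motion (up positive, ground at y = 0): 5.000 t² − (34.30) t − 47.9 = 0, so t = (34.30 + √(34.30² + 2·10.0·47.9)) / 10.0 = (34.30 + 46.20) / 10.0 = 8.050 s.
At impact: v_y = v_y0 − g t = −46.20 m/s; vₓ = 36.50 m/s.
Angle below horizontal: arctan(|v_y|/vₓ) = arctan(46.20/36.50) = 51.69°.

51.7°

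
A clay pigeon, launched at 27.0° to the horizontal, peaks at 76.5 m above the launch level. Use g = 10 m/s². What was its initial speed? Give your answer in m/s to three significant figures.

86.2 m/s

At the peak v_y = 0, so v_y0 = √(2gH) = √(2 × 10.0 × 76.5) = 39.12 m/s.
v_y0 = v₀ sin θ ⇒ v₀ = 39.12 / sin 27.0° = 86.16 m/s.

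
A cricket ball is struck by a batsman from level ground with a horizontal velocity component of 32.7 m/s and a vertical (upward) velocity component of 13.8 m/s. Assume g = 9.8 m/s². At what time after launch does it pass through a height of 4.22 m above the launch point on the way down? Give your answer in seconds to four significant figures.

2.467 s

Height y(t) = 13.80 t − 4.900 t² = 4.22 gives 4.900 t² − 13.80 t + 4.22 = 0.
t = [13.80 ± √(13.80² − 2·9.80·4.22)] / 9.80 = (13.80 ± 10.38) / 9.80, so t = 0.3491 s or t = 2.467 s.
The descending-branch root is 2.467 s.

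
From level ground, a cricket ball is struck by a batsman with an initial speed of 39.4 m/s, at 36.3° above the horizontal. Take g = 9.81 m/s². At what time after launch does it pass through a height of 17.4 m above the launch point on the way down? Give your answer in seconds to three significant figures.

Components: vₓ = 39.40 cos 36.3° = 31.75 m/s, v_y0 = 39.40 sin 36.3° = 23.33 m/s.
Height y(t) = 23.33 t − 4.905 t² = 17.4 gives 4.905 t² − 23.33 t + 17.4 = 0.
Quadratic formula: t = (23.33 ± √202.68) / 9.81 = (23.33 ± 14.24) / 9.81 → t = 0.9265 s or 3.829 s.
The descending-branch root is 3.829 s.

3.83 s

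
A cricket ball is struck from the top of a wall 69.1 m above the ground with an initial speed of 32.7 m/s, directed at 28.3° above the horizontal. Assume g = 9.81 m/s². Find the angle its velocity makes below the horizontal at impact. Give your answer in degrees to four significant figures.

54.22°

vₓ = 32.70 cos 28.3° = 28.79 m/s; v_y0 = 32.70 sin 28.3° = 15.50 m/s.
The projectile lands when y = 69.1 + (15.50) t − ½·9.81·t² = 0. Positive root: t = (15.50 + √(15.50² + 2·9.81·69.1)) / 9.81 = (15.50 + 39.95) / 9.81 = 5.653 s.
At impact: v_y = v_y0 − g t = −39.95 m/s; vₓ = 28.79 m/s.
Angle below horizontal: arctan(|v_y|/vₓ) = arctan(39.95/28.79) = 54.22°.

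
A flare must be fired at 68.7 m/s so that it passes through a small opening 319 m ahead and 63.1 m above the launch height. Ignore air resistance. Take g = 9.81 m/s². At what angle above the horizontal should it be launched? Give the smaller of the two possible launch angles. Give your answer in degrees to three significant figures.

Trajectory: y = x tanθ − g x² (1 + tan²θ)/(2v₀²). With x = 319, y = 63.1, v₀ = 68.7, g = 9.81:
105.8 tan²θ − 319 tanθ + (168.9) = 0.
tanθ = [319 ± √(319² − 4 × 105.8 × (168.9))] / (2 × 105.8) = (319 ± 174.2) / 211.5, giving tanθ = 0.6848 or 2.332.
θ = 34.40° or 66.79°; the smaller is 34.40°.

34.4°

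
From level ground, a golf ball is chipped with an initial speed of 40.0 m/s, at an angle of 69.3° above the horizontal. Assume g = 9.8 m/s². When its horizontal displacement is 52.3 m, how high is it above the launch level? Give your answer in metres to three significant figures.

Components: vₓ = 40.00 cos 69.3° = 14.14 m/s, v_y0 = 40.00 sin 69.3° = 37.42 m/s.
At x = 52.3 m, t = x/vₓ = 52.3/14.14 = 3.699 s.
Height: y = v_y0 t − ½ g t² = 37.42 × 3.699 − 4.900 × 3.699² = 138.4 − 67.04 = 71.36 m.

71.4 m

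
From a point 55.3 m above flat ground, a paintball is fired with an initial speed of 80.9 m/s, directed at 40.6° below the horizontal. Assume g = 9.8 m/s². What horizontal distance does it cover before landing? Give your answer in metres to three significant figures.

59.2 m

Horizontal component vₓ = 80.90 cos 40.6° = 61.43 m/s; vertical v_y0 = −52.65 m/s (downward).
Vertical motion (up positive, ground at y = 0): 4.900 t² − (−52.65) t − 55.3 = 0, so t = (−52.65 + √(52.65² + 2·9.80·55.3)) / 9.80 = (−52.65 + 62.09) / 9.80 = 0.9639 s.
Horizontal distance: R = vₓ t = 61.43 × 0.9639 = 59.21 m.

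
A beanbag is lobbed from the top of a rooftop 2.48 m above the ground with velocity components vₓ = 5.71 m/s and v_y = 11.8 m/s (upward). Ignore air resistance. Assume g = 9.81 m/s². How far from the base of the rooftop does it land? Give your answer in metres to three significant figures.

14.8 m

Vertical motion (up positive, ground at y = 0): 4.905 t² − (11.80) t − 2.48 = 0, so t = (11.80 + √(11.80² + 2·9.81·2.48)) / 9.81 = (11.80 + 13.71) / 9.81 = 2.600 s.
Horizontal distance: R = vₓ t = 5.710 × 2.600 = 14.85 m.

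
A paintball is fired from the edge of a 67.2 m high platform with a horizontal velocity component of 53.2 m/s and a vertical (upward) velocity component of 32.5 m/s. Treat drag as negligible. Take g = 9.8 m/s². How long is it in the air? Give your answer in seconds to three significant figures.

8.29 s

The projectile lands when y = 67.2 + (32.50) t − ½·9.80·t² = 0. Positive root: t = (32.50 + √(32.50² + 2·9.80·67.2)) / 9.80 = (32.50 + 48.72) / 9.80 = 8.287 s.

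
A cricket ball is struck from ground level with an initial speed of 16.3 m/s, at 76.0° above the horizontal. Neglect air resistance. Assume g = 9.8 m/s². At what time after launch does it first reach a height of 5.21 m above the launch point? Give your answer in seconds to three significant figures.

0.372 s

Resolve: vₓ = 16.30 cos 76.0° = 3.943 m/s and v_y0 = 16.30 sin 76.0° = 15.82 m/s.
Require v_y0 t − ½ g t² = 5.21, i.e. 4.900 t² − 15.82 t + 5.21 = 0.
Quadratic formula: t = (15.82 ± √148.02) / 9.80 = (15.82 ± 12.17) / 9.80 → t = 0.3724 s or 2.855 s.
The first (ascending) time is 0.3724 s.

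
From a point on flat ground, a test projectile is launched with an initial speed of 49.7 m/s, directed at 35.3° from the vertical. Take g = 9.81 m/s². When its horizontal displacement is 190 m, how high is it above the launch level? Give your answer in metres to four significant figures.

53.67 m

Resolve: vₓ = 49.70 sin 35.3° = 28.72 m/s and v_y0 = 49.70 cos 35.3° = 40.56 m/s.
At x = 190 m, t = x/vₓ = 190/28.72 = 6.616 s.
Height: y = v_y0 t − ½ g t² = 40.56 × 6.616 − 4.905 × 6.616² = 268.3 − 214.7 = 53.67 m.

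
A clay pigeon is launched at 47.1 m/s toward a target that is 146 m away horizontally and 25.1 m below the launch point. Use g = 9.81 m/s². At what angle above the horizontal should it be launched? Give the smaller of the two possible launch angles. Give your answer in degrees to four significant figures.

Trajectory: y = x tanθ − g x² (1 + tan²θ)/(2v₀²). With x = 146, y = −25.1, v₀ = 47.1, g = 9.81:
47.13 tan²θ − 146 tanθ + (22.03) = 0.
tanθ = [146 ± √(146² − 4 × 47.13 × (22.03))] / (2 × 47.13) = (146 ± 131.0) / 94.26, giving tanθ = 0.1591 or 2.939.
θ = 9.038° or 71.21°; the smaller is 9.038°.

9.038°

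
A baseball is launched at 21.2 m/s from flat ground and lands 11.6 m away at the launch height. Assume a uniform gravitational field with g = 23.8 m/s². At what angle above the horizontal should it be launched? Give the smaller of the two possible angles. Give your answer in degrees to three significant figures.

From R = (v₀²/g) sin 2θ: sin 2θ = 23.8 × 11.6 / 449.44 = 0.6143.
2θ = 37.90° or 180° − 37.90° = 142.1°, so θ = 18.95° or 71.05°.
The smaller angle is 18.95°.

18.9°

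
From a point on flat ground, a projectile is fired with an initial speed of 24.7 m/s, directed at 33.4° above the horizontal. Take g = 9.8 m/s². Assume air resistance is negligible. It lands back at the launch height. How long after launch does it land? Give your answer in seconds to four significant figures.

2.775 s

Resolve: vₓ = 24.70 cos 33.4° = 20.62 m/s and v_y0 = 24.70 sin 33.4° = 13.60 m/s.
Landing at launch height ⇒ T = 2 v_y0 / g = 2 × 13.60 / 9.80 = 2.775 s.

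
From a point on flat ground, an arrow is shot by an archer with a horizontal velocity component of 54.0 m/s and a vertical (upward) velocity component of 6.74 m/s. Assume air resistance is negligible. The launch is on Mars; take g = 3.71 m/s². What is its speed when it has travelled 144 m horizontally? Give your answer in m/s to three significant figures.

54.1 m/s

x = vₓ t ⇒ t = 144/54.00 = 2.667 s.
Vertical velocity there: v_y = v_y0 − g t = 6.740 − 3.71 × 2.667 = −3.153 m/s.
Speed: √(vₓ² + v_y²) = √(54.00² + 3.153²) = 54.09 m/s.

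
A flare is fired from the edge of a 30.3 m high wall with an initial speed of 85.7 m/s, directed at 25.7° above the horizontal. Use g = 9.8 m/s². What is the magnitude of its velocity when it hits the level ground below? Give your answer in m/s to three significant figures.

vₓ = 85.70 cos 25.7° = 77.22 m/s; v_y0 = 85.70 sin 25.7° = 37.16 m/s.
With up positive and y = 0 at the ground: y(t) = 30.3 + (37.16) t − 4.900 t². Setting y = 0 and taking the positive root: t = [37.16 + √(37.16² + 2·9.80·30.3)] / 9.80 = (37.16 + 44.44) / 9.80 = 8.327 s.
Vertical velocity at impact: v_y = v_y0 − g t = 37.16 − 9.80 × 8.327 = −44.44 m/s.
Speed: |v| = √(vₓ² + v_y²) = √(77.22² + 44.44²) = 89.10 m/s.

89.1 m/s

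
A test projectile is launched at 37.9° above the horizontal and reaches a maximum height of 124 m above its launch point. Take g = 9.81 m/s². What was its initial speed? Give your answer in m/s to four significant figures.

80.30 m/s

At the peak v_y = 0, so v_y0 = √(2gH) = √(2 × 9.81 × 124) = 49.32 m/s.
v_y0 = v₀ sin θ ⇒ v₀ = 49.32 / sin 37.9° = 80.30 m/s.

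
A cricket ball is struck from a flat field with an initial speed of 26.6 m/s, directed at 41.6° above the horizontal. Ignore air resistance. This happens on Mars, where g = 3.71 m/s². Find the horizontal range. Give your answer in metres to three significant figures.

189 m

Components: vₓ = 26.60 cos 41.6° = 19.89 m/s, v_y0 = 26.60 sin 41.6° = 17.66 m/s.
Flight time T = 2 v_y0 / g = 9.520 s.
Range: R = vₓ T = 19.89 × 9.520 = 189.4 m.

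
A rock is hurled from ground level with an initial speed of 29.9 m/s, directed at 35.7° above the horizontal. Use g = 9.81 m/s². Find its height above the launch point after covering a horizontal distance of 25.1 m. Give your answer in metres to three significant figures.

12.8 m

Horizontal component vₓ = 29.90 cos 35.7° = 24.28 m/s; vertical v_y0 = 29.90 sin 35.7° = 17.45 m/s.
Time to reach x = 25.1 m: t = x/vₓ = 25.1/24.28 = 1.034 s.
Height: y = v_y0 t − ½ g t² = 17.45 × 1.034 − 4.905 × 1.034² = 18.04 − 5.241 = 12.79 m.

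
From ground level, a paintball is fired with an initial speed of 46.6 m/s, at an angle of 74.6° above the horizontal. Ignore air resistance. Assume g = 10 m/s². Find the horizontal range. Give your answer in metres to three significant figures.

vₓ = 46.60 cos 74.6° = 12.37 m/s; v_y0 = 46.60 sin 74.6° = 44.93 m/s.
Time aloft: T = 2 v_y0 / g = 2 × 44.93 / 10.0 = 8.985 s.
Range: R = vₓ T = 12.37 × 8.985 = 111.2 m.

111 m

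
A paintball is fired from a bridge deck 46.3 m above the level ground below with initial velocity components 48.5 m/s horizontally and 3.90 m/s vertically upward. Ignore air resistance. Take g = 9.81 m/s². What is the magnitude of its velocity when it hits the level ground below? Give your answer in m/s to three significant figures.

57.2 m/s

Vertical motion (up positive, ground at y = 0): 4.905 t² − (3.900) t − 46.3 = 0, so t = (3.900 + √(3.900² + 2·9.81·46.3)) / 9.81 = (3.900 + 30.39) / 9.81 = 3.496 s.
Vertical velocity at impact: v_y = v_y0 − g t = 3.900 − 9.81 × 3.496 = −30.39 m/s.
Speed: |v| = √(vₓ² + v_y²) = √(48.50² + 30.39²) = 57.24 m/s.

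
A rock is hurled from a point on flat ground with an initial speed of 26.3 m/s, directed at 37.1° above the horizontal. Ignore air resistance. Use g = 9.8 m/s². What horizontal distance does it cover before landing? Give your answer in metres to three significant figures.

Components: vₓ = 26.30 cos 37.1° = 20.98 m/s, v_y0 = 26.30 sin 37.1° = 15.86 m/s.
Time aloft: T = 2 v_y0 / g = 2 × 15.86 / 9.80 = 3.238 s.
Range: R = vₓ T = 20.98 × 3.238 = 67.91 m.

67.9 m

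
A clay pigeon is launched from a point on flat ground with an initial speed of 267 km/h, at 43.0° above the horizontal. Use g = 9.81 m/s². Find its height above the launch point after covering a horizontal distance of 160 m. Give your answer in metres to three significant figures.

Convert: 267 km/h = 267/3.6 = 74.17 m/s.
Resolve: vₓ = 74.17 cos 43.0° = 54.24 m/s and v_y0 = 74.17 sin 43.0° = 50.58 m/s.
x = vₓ t ⇒ t = 160/54.24 = 2.950 s.
Height: y = v_y0 t − ½ g t² = 50.58 × 2.950 − 4.905 × 2.950² = 149.2 − 42.68 = 106.5 m.

107 m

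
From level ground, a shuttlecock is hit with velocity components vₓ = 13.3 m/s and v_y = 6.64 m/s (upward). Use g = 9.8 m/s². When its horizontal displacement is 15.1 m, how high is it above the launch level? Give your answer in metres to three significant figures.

At x = 15.1 m, t = x/vₓ = 15.1/13.30 = 1.135 s.
Height: y = v_y0 t − ½ g t² = 6.640 × 1.135 − 4.900 × 1.135² = 7.539 − 6.316 = 1.223 m.

1.22 m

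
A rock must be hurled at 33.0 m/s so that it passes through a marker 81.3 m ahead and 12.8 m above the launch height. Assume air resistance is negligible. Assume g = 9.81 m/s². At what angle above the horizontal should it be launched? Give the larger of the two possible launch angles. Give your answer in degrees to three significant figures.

63.7°

Trajectory: y = x tanθ − g x² (1 + tan²θ)/(2v₀²). With x = 81.3, y = 12.8, v₀ = 33.0, g = 9.81:
29.77 tan²θ − 81.3 tanθ + (42.57) = 0.
tanθ = [81.3 ± √(81.3² − 4 × 29.77 × (42.57))] / (2 × 29.77) = (81.3 ± 39.25) / 59.54, giving tanθ = 0.7063 or 2.025.
θ = 35.23° or 63.71°; the larger is 63.71°.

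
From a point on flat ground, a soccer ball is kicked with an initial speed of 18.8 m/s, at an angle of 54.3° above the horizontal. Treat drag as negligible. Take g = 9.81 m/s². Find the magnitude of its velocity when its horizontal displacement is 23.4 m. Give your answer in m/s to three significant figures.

12.3 m/s

vₓ = 18.80 cos 54.3° = 10.97 m/s; v_y0 = 18.80 sin 54.3° = 15.27 m/s.
Time to reach x = 23.4 m: t = x/vₓ = 23.4/10.97 = 2.133 s.
Vertical velocity there: v_y = v_y0 − g t = 15.27 − 9.81 × 2.133 = −5.657 m/s.
Speed: √(vₓ² + v_y²) = √(10.97² + 5.657²) = 12.34 m/s.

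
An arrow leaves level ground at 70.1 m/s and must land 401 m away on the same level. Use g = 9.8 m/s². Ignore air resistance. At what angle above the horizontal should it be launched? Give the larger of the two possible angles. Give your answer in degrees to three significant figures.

63.4°

Level-ground range R = v₀² sin(2θ)/g ⇒ sin(2θ) = gR/v₀² = 9.80 × 401 / 70.1² = 0.7997.
2θ = 53.10° or 180° − 53.10° = 126.9°, so θ = 26.55° or 63.45°.
The larger angle is 63.45°.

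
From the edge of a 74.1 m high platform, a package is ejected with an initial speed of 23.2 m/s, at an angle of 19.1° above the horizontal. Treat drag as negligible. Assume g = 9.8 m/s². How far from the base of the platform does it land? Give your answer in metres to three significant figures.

Components: vₓ = 23.20 cos 19.1° = 21.92 m/s, v_y0 = 23.20 sin 19.1° = 7.591 m/s.
With up positive and y = 0 at the ground: y(t) = 74.1 + (7.591) t − 4.900 t². Setting y = 0 and taking the positive root: t = [7.591 + √(7.591² + 2·9.80·74.1)] / 9.80 = (7.591 + 38.86) / 9.80 = 4.740 s.
Horizontal distance: R = vₓ t = 21.92 × 4.740 = 103.9 m.

104 m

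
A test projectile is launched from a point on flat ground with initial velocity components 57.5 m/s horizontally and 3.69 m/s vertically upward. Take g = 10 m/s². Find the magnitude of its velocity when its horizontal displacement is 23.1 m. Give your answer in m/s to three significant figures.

57.5 m/s

x = vₓ t ⇒ t = 23.1/57.50 = 0.4017 s.
Vertical velocity there: v_y = v_y0 − g t = 3.690 − 10.0 × 0.4017 = −0.3274 m/s.
Speed: √(vₓ² + v_y²) = √(57.50² + 0.3274²) = 57.50 m/s.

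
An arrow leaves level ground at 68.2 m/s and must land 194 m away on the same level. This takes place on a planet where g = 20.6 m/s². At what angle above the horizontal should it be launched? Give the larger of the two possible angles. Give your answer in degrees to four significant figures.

60.39°

Level-ground range R = v₀² sin(2θ)/g ⇒ sin(2θ) = gR/v₀² = 20.6 × 194 / 68.2² = 0.8592.
2θ = 59.23° or 180° − 59.23° = 120.8°, so θ = 29.61° or 60.39°.
The larger angle is 60.39°.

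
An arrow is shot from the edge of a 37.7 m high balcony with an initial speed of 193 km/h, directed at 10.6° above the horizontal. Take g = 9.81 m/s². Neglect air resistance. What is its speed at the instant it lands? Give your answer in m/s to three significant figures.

Convert: 193 km/h = 193/3.6 = 53.61 m/s.
Horizontal component vₓ = 53.61 cos 10.6° = 52.70 m/s; vertical v_y0 = 53.61 sin 10.6° = 9.862 m/s.
Vertical motion (up positive, ground at y = 0): 4.905 t² − (9.862) t − 37.7 = 0, so t = (9.862 + √(9.862² + 2·9.81·37.7)) / 9.81 = (9.862 + 28.93) / 9.81 = 3.954 s.
Vertical velocity at impact: v_y = v_y0 − g t = 9.862 − 9.81 × 3.954 = −28.93 m/s.
Speed: |v| = √(vₓ² + v_y²) = √(52.70² + 28.93²) = 60.12 m/s.

60.1 m/s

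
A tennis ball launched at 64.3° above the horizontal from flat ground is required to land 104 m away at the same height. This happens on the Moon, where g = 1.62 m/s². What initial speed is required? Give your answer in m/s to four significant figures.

14.68 m/s

Level-ground range: R = v₀² sin(2θ)/g, so v₀ = √(gR / sin 2θ).
v₀ = √(1.62 × 104 / sin 128.6°) = √(168.5 / 0.7815) = √215.58 = 14.68 m/s.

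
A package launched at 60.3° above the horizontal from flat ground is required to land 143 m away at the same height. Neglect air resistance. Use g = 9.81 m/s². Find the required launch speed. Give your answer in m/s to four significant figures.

On level ground R = v₀² sin 2θ / g ⇒ v₀ = √(gR / sin 2θ).
v₀ = √(9.81 × 143 / sin 120.6°) = √(1403 / 0.8607) = √1629.8 = 40.37 m/s.

40.37 m/s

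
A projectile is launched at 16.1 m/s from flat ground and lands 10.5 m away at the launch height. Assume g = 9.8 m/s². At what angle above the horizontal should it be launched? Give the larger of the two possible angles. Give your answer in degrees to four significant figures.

78.31°

From R = (v₀²/g) sin 2θ: sin 2θ = 9.80 × 10.5 / 259.21 = 0.3970.
2θ = 23.39° or 180° − 23.39° = 156.6°, so θ = 11.69° or 78.31°.
The larger angle is 78.31°.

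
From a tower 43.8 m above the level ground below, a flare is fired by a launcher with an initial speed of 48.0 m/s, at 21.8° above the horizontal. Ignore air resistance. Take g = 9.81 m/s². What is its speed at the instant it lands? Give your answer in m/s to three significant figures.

vₓ = 48.00 cos 21.8° = 44.57 m/s; v_y0 = 48.00 sin 21.8° = 17.83 m/s.
The projectile lands when y = 43.8 + (17.83) t − ½·9.81·t² = 0. Positive root: t = (17.83 + √(17.83² + 2·9.81·43.8)) / 9.81 = (17.83 + 34.31) / 9.81 = 5.314 s.
Vertical velocity at impact: v_y = v_y0 − g t = 17.83 − 9.81 × 5.314 = −34.31 m/s.
Speed: |v| = √(vₓ² + v_y²) = √(44.57² + 34.31²) = 56.24 m/s.

56.2 m/s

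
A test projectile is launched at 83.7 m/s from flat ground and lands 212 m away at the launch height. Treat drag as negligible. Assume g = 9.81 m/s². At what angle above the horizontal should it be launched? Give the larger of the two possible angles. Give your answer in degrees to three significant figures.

81.4°

Level-ground range R = v₀² sin(2θ)/g ⇒ sin(2θ) = gR/v₀² = 9.81 × 212 / 83.7² = 0.2969.
2θ = 17.27° or 180° − 17.27° = 162.7°, so θ = 8.635° or 81.37°.
The larger angle is 81.37°.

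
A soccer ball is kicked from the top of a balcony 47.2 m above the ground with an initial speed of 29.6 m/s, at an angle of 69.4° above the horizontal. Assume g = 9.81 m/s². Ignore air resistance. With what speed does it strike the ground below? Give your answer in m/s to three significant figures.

42.5 m/s

Components: vₓ = 29.60 cos 69.4° = 10.41 m/s, v_y0 = 29.60 sin 69.4° = 27.71 m/s.
Vertical motion (up positive, ground at y = 0): 4.905 t² − (27.71) t − 47.2 = 0, so t = (27.71 + √(27.71² + 2·9.81·47.2)) / 9.81 = (27.71 + 41.16) / 9.81 = 7.020 s.
Vertical velocity at impact: v_y = v_y0 − g t = 27.71 − 9.81 × 7.020 = −41.16 m/s.
Speed: |v| = √(vₓ² + v_y²) = √(10.41² + 41.16²) = 42.45 m/s.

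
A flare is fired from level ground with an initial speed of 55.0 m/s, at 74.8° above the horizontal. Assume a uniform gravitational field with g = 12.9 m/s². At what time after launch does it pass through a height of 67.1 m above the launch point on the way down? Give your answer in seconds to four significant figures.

Horizontal component vₓ = 55.00 cos 74.8° = 14.42 m/s; vertical v_y0 = 55.00 sin 74.8° = 53.08 m/s.
Require v_y0 t − ½ g t² = 67.1, i.e. 6.450 t² − 53.08 t + 67.1 = 0.
Quadratic formula: t = (53.08 ± √1085.9) / 12.9 = (53.08 ± 32.95) / 12.9 → t = 1.560 s or 6.669 s.
The descending-branch root is 6.669 s.

6.669 s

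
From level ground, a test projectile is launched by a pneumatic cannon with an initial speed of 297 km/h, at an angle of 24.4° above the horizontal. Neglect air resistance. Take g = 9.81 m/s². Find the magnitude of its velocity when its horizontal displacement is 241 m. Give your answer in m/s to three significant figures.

75.2 m/s

Convert: 297 km/h = 297/3.6 = 82.50 m/s.
vₓ = 82.50 cos 24.4° = 75.13 m/s; v_y0 = 82.50 sin 24.4° = 34.08 m/s.
At x = 241 m, t = x/vₓ = 241/75.13 = 3.208 s.
Vertical velocity there: v_y = v_y0 − g t = 34.08 − 9.81 × 3.208 = 2.613 m/s.
Speed: √(vₓ² + v_y²) = √(75.13² + 2.613²) = 75.18 m/s.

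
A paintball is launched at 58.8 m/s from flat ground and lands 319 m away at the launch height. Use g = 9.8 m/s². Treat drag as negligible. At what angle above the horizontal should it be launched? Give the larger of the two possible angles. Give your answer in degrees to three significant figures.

Level-ground range R = v₀² sin(2θ)/g ⇒ sin(2θ) = gR/v₀² = 9.80 × 319 / 58.8² = 0.9042.
2θ = 64.72° or 180° − 64.72° = 115.3°, so θ = 32.36° or 57.64°.
The larger angle is 57.64°.

57.6°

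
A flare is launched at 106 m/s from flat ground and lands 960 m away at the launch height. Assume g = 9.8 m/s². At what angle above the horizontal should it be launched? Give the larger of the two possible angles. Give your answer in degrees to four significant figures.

From R = (v₀²/g) sin 2θ: sin 2θ = 9.80 × 960 / 11236 = 0.8373.
2θ = 56.86° or 180° − 56.86° = 123.1°, so θ = 28.43° or 61.57°.
The larger angle is 61.57°.

61.57°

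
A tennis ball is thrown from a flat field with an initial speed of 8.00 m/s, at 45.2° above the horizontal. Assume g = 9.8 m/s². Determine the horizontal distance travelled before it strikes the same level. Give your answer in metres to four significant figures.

vₓ = 8.000 cos 45.2° = 5.637 m/s; v_y0 = 8.000 sin 45.2° = 5.677 m/s.
Flight time T = 2 v_y0 / g = 1.158 s.
Horizontal distance R = vₓ T = 5.637 × 1.158 = 6.530 m.

6.530 m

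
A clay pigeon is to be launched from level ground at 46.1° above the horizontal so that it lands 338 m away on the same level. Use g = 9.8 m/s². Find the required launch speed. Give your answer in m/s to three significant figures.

57.6 m/s

From R = (v₀² / g) sin 2θ: v₀ = √(gR / sin 2θ).
v₀ = √(9.80 × 338 / sin 92.20°) = √(3312 / 0.9993) = √3314.8 = 57.57 m/s.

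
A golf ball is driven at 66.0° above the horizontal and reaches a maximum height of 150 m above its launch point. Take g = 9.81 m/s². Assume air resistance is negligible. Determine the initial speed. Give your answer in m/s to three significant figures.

59.4 m/s

At the peak v_y = 0, so v_y0 = √(2gH) = √(2 × 9.81 × 150) = 54.25 m/s.
v_y0 = v₀ sin θ ⇒ v₀ = 54.25 / sin 66.0° = 59.38 m/s.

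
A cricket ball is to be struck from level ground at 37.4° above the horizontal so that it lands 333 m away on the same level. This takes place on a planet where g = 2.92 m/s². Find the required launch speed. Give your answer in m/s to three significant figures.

31.7 m/s

From R = (v₀² / g) sin 2θ: v₀ = √(gR / sin 2θ).
v₀ = √(2.92 × 333 / sin 74.80°) = √(972.4 / 0.9650) = √1007.6 = 31.74 m/s.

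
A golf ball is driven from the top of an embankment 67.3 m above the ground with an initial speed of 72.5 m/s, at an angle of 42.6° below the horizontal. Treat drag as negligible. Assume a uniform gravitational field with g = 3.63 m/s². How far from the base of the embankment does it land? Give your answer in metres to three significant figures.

vₓ = 72.50 cos 42.6° = 53.37 m/s; v_y0 = −49.07 m/s (downward).
The projectile lands when y = 67.3 + (−49.07) t − ½·3.63·t² = 0. Positive root: t = (−49.07 + √(49.07² + 2·3.63·67.3)) / 3.63 = (−49.07 + 53.82) / 3.63 = 1.308 s.
Horizontal distance: R = vₓ t = 53.37 × 1.308 = 69.81 m.

69.8 m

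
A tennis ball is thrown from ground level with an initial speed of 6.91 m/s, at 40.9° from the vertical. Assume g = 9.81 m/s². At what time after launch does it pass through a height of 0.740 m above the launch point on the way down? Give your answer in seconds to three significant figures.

0.897 s

vₓ = 6.910 sin 40.9° = 4.524 m/s; v_y0 = 6.910 cos 40.9° = 5.223 m/s.
Height y(t) = 5.223 t − 4.905 t² = 0.740 gives 4.905 t² − 5.223 t + 0.740 = 0.
Quadratic formula: t = (5.223 ± √12.760) / 9.81 = (5.223 ± 3.572) / 9.81 → t = 0.1683 s or 0.8965 s.
The descending-branch root is 0.8965 s.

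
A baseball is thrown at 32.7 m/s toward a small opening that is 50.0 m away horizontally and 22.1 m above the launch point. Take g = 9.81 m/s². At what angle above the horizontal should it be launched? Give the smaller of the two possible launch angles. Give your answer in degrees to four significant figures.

39.66°

Trajectory: y = x tanθ − g x² (1 + tan²θ)/(2v₀²). With x = 50.0, y = 22.1, v₀ = 32.7, g = 9.81:
11.47 tan²θ − 50.0 tanθ + (33.57) = 0.
tanθ = [50.0 ± √(50.0² − 4 × 11.47 × (33.57))] / (2 × 11.47) = (50.0 ± 30.99) / 22.94, giving tanθ = 0.8290 or 3.531.
θ = 39.66° or 74.19°; the smaller is 39.66°.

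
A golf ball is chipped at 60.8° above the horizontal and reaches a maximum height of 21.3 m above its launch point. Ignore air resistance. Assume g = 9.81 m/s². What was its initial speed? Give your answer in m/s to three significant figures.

23.4 m/s

At the peak v_y = 0, so v_y0 = √(2gH) = √(2 × 9.81 × 21.3) = 20.44 m/s.
v_y0 = v₀ sin θ ⇒ v₀ = 20.44 / sin 60.8° = 23.42 m/s.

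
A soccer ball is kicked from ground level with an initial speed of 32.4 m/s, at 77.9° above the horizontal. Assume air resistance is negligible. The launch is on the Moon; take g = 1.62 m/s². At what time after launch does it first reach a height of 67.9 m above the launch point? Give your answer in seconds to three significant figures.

Resolve: vₓ = 32.40 cos 77.9° = 6.792 m/s and v_y0 = 32.40 sin 77.9° = 31.68 m/s.
Require v_y0 t − ½ g t² = 67.9, i.e. 0.8100 t² − 31.68 t + 67.9 = 0.
Quadratic formula: t = (31.68 ± √783.64) / 1.62 = (31.68 ± 27.99) / 1.62 → t = 2.276 s or 36.84 s.
The first (ascending) time is 2.276 s.

2.28 s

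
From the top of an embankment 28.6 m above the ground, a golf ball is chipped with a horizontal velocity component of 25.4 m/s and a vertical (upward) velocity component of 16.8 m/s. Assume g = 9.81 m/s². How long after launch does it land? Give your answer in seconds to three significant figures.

The projectile lands when y = 28.6 + (16.80) t − ½·9.81·t² = 0. Positive root: t = (16.80 + √(16.80² + 2·9.81·28.6)) / 9.81 = (16.80 + 29.04) / 9.81 = 4.673 s.

4.67 s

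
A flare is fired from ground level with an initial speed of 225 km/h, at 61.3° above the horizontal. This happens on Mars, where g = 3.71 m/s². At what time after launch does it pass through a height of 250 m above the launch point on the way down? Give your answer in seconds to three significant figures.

Convert: 225 km/h = 225/3.6 = 62.50 m/s.
Horizontal component vₓ = 62.50 cos 61.3° = 30.01 m/s; vertical v_y0 = 62.50 sin 61.3° = 54.82 m/s.
Set y = v_y0 t − ½ g t² = 250: 1.855 t² − 54.82 t + 250 = 0.
t = [54.82 ± √(54.82² − 2·3.71·250)] / 3.71 = (54.82 ± 33.92) / 3.71, so t = 5.634 s or t = 23.92 s.
The descending-branch root is 23.92 s.

23.9 s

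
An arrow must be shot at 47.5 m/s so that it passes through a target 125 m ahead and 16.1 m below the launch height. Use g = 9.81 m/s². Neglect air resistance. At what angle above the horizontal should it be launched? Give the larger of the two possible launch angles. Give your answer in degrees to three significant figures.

74.2°

Trajectory: y = x tanθ − g x² (1 + tan²θ)/(2v₀²). With x = 125, y = −16.1, v₀ = 47.5, g = 9.81:
33.97 tan²θ − 125 tanθ + (17.87) = 0.
tanθ = [125 ± √(125² − 4 × 33.97 × (17.87))] / (2 × 33.97) = (125 ± 114.9) / 67.94, giving tanθ = 0.1490 or 3.531.
θ = 8.473° or 74.19°; the larger is 74.19°.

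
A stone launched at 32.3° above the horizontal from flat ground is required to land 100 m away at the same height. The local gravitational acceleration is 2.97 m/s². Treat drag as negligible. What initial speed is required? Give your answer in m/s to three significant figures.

18.1 m/s

On level ground R = v₀² sin 2θ / g ⇒ v₀ = √(gR / sin 2θ).
v₀ = √(2.97 × 100 / sin 64.60°) = √(297.0 / 0.9033) = √328.78 = 18.13 m/s.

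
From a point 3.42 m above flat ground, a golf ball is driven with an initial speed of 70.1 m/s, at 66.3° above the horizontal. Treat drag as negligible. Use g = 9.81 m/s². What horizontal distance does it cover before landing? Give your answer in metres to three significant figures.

Resolve: vₓ = 70.10 cos 66.3° = 28.18 m/s and v_y0 = 70.10 sin 66.3° = 64.19 m/s.
With up positive and y = 0 at the ground: y(t) = 3.42 + (64.19) t − 4.905 t². Setting y = 0 and taking the positive root: t = [64.19 + √(64.19² + 2·9.81·3.42)] / 9.81 = (64.19 + 64.71) / 9.81 = 13.14 s.
Horizontal distance: R = vₓ t = 28.18 × 13.14 = 370.2 m.

370 m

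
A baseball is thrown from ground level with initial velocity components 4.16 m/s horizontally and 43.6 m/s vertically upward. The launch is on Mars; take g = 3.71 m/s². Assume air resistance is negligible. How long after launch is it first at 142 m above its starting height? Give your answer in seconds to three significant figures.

Height y(t) = 43.60 t − 1.855 t² = 142 gives 1.855 t² − 43.60 t + 142 = 0.
Quadratic formula: t = (43.60 ± √847.32) / 3.71 = (43.60 ± 29.11) / 3.71 → t = 3.906 s or 19.60 s.
The first (ascending) time is 3.906 s.

3.91 s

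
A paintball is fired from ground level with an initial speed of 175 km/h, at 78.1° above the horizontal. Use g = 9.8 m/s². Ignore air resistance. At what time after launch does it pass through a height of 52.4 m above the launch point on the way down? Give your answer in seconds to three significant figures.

8.44 s

Convert: 175 km/h = 175/3.6 = 48.61 m/s.
Horizontal component vₓ = 48.61 cos 78.1° = 10.02 m/s; vertical v_y0 = 48.61 sin 78.1° = 47.57 m/s.
Set y = v_y0 t − ½ g t² = 52.4: 4.900 t² − 47.57 t + 52.4 = 0.
t = [47.57 ± √(47.57² − 2·9.80·52.4)] / 9.80 = (47.57 ± 35.15) / 9.80, so t = 1.267 s or t = 8.440 s.
The descending-branch root is 8.440 s.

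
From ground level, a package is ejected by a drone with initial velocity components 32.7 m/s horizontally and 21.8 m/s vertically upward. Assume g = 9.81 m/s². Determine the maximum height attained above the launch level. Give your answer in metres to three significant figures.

Maximum height: H = v_y0² / (2g) = 21.80² / (2 × 9.81) = 24.22 m.

24.2 m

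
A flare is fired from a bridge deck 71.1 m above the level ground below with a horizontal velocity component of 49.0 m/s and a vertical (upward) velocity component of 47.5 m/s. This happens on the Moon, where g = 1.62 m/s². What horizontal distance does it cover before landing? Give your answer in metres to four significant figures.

2945 m

Vertical motion (up positive, ground at y = 0): 0.8100 t² − (47.50) t − 71.1 = 0, so t = (47.50 + √(47.50² + 2·1.62·71.1)) / 1.62 = (47.50 + 49.87) / 1.62 = 60.10 s.
Horizontal distance: R = vₓ t = 49.00 × 60.10 = 2945 m.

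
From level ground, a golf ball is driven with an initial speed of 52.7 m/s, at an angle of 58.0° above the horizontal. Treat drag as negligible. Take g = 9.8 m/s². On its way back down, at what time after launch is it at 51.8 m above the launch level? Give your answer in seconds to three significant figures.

7.76 s

Horizontal component vₓ = 52.70 cos 58.0° = 27.93 m/s; vertical v_y0 = 52.70 sin 58.0° = 44.69 m/s.
Require v_y0 t − ½ g t² = 51.8, i.e. 4.900 t² − 44.69 t + 51.8 = 0.
Quadratic formula: t = (44.69 ± √982.11) / 9.80 = (44.69 ± 31.34) / 9.80 → t = 1.363 s or 7.758 s.
The descending-branch root is 7.758 s.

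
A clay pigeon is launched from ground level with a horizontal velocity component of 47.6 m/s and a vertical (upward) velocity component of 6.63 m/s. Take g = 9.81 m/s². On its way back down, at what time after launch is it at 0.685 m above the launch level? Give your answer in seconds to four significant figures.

Height y(t) = 6.630 t − 4.905 t² = 0.685 gives 4.905 t² − 6.630 t + 0.685 = 0.
Quadratic formula: t = (6.630 ± √30.517) / 9.81 = (6.630 ± 5.524) / 9.81 → t = 0.1127 s or 1.239 s.
The descending-branch root is 1.239 s.

1.239 s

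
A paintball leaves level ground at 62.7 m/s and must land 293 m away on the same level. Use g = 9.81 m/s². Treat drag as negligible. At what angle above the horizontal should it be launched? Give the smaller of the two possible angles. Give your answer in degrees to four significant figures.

23.49°

From R = (v₀²/g) sin 2θ: sin 2θ = 9.81 × 293 / 3931.3 = 0.7311.
2θ = 46.98° or 180° − 46.98° = 133.0°, so θ = 23.49° or 66.51°.
The smaller angle is 23.49°.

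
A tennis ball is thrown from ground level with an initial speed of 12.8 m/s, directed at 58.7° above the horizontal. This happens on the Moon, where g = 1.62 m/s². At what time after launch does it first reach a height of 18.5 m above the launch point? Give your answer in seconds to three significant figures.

1.98 s

vₓ = 12.80 cos 58.7° = 6.650 m/s; v_y0 = 12.80 sin 58.7° = 10.94 m/s.
Require v_y0 t − ½ g t² = 18.5, i.e. 0.8100 t² − 10.94 t + 18.5 = 0.
t = [10.94 ± √(10.94² − 2·1.62·18.5)] / 1.62 = (10.94 ± 7.725) / 1.62, so t = 1.983 s or t = 11.52 s.
The first (ascending) time is 1.983 s.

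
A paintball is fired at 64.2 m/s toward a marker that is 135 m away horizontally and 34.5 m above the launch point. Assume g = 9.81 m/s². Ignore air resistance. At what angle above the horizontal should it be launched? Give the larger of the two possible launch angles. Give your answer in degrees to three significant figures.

Trajectory: y = x tanθ − g x² (1 + tan²θ)/(2v₀²). With x = 135, y = 34.5, v₀ = 64.2, g = 9.81:
21.69 tan²θ − 135 tanθ + (56.19) = 0.
tanθ = [135 ± √(135² − 4 × 21.69 × (56.19))] / (2 × 21.69) = (135 ± 115.5) / 43.38, giving tanθ = 0.4485 or 5.776.
θ = 24.16° or 80.18°; the larger is 80.18°.

80.2°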